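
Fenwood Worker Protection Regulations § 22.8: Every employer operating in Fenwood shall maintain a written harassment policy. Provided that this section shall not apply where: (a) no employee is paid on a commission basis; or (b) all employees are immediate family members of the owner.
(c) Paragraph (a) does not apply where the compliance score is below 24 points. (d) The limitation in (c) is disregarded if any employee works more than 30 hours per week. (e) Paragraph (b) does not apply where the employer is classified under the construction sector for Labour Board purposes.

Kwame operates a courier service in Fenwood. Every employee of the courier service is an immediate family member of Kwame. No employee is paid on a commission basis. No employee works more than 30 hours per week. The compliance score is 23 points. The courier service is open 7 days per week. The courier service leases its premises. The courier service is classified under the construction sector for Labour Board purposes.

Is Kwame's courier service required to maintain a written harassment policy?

Yes — Kwame's courier service must maintain a written harassment policy.

All of (a)'s requirements are met (no employee is paid on commission). However, paragraphs (c)–(d) must be considered: (c) applies — the compliance score is 23 points, below the 24 points limit. (d), which would lift (c), is not engaged — no employee exceeds 30 hours/week. (a) is therefore removed.
Exception (b) is satisfied on its face — every employee is an immediate family member. But applying paragraph (e): (e) applies — the courier service is classified under the construction sector. (b) is therefore removed.
No exception applies. The general rule governs.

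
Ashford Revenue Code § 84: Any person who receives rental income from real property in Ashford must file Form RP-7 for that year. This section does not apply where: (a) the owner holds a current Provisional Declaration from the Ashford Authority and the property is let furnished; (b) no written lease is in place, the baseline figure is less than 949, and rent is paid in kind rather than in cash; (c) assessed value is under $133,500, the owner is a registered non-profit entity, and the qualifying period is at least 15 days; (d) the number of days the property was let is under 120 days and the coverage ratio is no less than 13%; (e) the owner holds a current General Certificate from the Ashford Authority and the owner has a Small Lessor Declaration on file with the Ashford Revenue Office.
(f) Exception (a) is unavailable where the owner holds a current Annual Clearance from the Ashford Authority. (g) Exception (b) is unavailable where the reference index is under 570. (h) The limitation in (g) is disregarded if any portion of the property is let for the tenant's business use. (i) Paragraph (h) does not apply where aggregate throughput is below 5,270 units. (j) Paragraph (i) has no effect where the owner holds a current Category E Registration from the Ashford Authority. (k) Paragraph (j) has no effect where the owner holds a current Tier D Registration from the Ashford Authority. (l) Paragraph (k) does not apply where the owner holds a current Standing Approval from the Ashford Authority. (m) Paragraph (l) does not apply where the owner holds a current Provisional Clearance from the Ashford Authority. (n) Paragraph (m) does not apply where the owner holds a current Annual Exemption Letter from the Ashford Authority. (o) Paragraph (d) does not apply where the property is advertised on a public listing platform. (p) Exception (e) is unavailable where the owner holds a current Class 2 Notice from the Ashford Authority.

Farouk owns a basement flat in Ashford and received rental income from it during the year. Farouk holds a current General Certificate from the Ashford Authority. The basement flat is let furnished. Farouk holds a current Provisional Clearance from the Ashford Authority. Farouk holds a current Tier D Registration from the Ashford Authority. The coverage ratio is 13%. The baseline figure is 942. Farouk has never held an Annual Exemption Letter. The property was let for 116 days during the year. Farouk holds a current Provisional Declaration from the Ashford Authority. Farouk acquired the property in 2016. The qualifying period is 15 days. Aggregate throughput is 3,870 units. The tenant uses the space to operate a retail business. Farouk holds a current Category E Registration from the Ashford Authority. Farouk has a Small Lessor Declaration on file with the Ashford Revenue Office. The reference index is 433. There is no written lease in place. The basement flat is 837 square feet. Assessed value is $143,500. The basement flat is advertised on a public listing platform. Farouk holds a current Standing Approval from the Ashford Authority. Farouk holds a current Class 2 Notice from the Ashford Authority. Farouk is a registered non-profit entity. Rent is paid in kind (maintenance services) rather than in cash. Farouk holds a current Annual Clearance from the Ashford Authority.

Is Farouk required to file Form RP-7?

Yes — Farouk must file Form RP-7.

Exception (a) is satisfied on its face — a current Provisional Declaration is held; the property is let furnished. Turning to paragraph (f): (f) operates against (a): a current Annual Clearance is held. So (a) is unavailable.
Exception (b): there is no written lease; the baseline figure is 942, less than the 949 limit; rent is paid in kind — every condition holds. However, paragraphs (g)–(n) must be considered: (g) operates — the reference index is 433, under the 570 limit. (h) applies (the space is let for business use), but is overridden by (i): (i) operates against (h): aggregate throughput is 3,870 units, below the 5,270 units limit. (j) is triggered (a current Category E Registration is held), but is set aside by (k): (k) is triggered — a current Tier D Registration is held. (l) is engaged (a current Standing Approval is held), but is overridden by (m): (m) operates against (l): a current Provisional Clearance is held. (n), which would lift (m), does not operate here — there is no Annual Exemption Letter in force. Exception (b) does not apply.
Exception (c) requires that assessed value is under $133,500; but assessed value is $143,500, not under $133,500, so (c) is unavailable.
Exception (d): the number of days the property was let is 116 days, under the 120 days limit; the coverage ratio is 13%, meeting the 13% threshold — every condition holds. But applying paragraph (o): (o) operates against (d): the property is publicly advertised. (d) is therefore removed.
Exception (e) is satisfied on its face — a current General Certificate is held; a Small Lessor Declaration is on file. But: (p) operates — a current Class 2 Notice is held. (e) is therefore removed.
No exception applies. The general rule governs.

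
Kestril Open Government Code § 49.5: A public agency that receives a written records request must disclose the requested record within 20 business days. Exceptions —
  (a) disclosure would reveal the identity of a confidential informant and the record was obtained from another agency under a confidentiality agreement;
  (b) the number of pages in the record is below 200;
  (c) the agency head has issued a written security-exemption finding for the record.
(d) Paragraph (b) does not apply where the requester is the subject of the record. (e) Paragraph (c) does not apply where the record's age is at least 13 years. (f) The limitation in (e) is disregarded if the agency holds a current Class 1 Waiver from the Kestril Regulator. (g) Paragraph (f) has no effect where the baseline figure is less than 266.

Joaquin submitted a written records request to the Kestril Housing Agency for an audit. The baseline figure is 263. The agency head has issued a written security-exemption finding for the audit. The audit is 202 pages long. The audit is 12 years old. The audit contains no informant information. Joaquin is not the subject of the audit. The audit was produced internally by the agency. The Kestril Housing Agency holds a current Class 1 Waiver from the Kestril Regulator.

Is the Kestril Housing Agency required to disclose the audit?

No — exception (c) applies; the Kestril Housing Agency is not required to disclose the audit.

Exception (a) requires that disclosure would reveal the identity of a confidential informant; but the audit contains no informant information, so (a) is unavailable.
Exception (b) fails — the number of pages in the record is 202, not below 200.
Exception (c)'s conditions are all satisfied: a written security-exemption finding has been issued. Under paragraphs (e)–(g): (e) is not engaged — the record's age is 12 years, short of 13 years. Exception (c) stands.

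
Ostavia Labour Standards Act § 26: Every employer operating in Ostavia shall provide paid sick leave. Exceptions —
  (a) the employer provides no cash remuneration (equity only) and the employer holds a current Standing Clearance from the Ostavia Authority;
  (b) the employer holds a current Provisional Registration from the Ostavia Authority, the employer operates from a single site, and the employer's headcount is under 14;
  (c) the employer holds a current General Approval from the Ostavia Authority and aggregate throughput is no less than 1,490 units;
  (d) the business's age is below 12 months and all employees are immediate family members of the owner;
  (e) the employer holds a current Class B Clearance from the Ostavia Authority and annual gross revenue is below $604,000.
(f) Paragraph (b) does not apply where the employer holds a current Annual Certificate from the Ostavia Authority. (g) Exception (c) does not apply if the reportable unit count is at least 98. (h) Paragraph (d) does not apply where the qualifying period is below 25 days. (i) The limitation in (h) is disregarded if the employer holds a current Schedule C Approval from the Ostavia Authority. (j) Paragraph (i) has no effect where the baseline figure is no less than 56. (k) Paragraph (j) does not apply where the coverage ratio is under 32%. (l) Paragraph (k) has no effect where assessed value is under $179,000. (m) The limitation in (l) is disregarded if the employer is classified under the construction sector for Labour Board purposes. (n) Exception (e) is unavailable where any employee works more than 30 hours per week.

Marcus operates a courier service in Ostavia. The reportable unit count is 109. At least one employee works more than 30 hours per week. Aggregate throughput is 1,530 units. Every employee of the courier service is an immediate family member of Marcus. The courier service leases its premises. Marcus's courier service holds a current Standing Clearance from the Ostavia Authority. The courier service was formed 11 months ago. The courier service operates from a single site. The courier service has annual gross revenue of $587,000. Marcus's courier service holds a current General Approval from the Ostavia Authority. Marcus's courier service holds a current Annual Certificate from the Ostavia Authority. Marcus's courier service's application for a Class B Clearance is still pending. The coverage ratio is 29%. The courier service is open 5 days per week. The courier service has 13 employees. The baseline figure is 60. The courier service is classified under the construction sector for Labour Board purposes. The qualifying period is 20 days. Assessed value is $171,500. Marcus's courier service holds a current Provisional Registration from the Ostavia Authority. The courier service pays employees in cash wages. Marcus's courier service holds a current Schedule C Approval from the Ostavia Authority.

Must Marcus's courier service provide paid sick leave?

No — exception (d) applies; Marcus's courier service is not required to provide paid sick leave.

Exception (a) does not apply: employees are paid cash wages.
All of (b)'s requirements are met (a current Provisional Registration is held; the employer operates from a single site; the employer's headcount is 13, under the 14 limit). Turning to paragraph (f): (f) is engaged — a current Annual Certificate is held. So (b) is unavailable.
All of (c)'s requirements are met (a current General Approval is held; aggregate throughput is 1,530 units, meeting the 1,490 units threshold). But: (g) operates against (c): the reportable unit count is 109, meeting the 98 threshold. (c) is therefore removed.
Exception (d): the business's age is 11 months, below the 12 months limit; every employee is an immediate family member — every condition holds. Considering the limiting provisions: (h) applies (the qualifying period is 20 days, below the 25 days limit), but is overridden by (i): (i) is triggered — a current Schedule C Approval is held. (j) would limit (i) — the baseline figure is 60, meeting the 56 threshold — but (k) sets (j) aside: (k) is engaged — the coverage ratio is 29%, under the 32% limit. (l) would limit (k) — assessed value is $171,500, under the $179,000 limit — but (m) sets (l) aside: (m) operates against (l): the courier service is classified under the construction sector. (d) remains available.
Exception (e) fails — there is no Class B Clearance in force.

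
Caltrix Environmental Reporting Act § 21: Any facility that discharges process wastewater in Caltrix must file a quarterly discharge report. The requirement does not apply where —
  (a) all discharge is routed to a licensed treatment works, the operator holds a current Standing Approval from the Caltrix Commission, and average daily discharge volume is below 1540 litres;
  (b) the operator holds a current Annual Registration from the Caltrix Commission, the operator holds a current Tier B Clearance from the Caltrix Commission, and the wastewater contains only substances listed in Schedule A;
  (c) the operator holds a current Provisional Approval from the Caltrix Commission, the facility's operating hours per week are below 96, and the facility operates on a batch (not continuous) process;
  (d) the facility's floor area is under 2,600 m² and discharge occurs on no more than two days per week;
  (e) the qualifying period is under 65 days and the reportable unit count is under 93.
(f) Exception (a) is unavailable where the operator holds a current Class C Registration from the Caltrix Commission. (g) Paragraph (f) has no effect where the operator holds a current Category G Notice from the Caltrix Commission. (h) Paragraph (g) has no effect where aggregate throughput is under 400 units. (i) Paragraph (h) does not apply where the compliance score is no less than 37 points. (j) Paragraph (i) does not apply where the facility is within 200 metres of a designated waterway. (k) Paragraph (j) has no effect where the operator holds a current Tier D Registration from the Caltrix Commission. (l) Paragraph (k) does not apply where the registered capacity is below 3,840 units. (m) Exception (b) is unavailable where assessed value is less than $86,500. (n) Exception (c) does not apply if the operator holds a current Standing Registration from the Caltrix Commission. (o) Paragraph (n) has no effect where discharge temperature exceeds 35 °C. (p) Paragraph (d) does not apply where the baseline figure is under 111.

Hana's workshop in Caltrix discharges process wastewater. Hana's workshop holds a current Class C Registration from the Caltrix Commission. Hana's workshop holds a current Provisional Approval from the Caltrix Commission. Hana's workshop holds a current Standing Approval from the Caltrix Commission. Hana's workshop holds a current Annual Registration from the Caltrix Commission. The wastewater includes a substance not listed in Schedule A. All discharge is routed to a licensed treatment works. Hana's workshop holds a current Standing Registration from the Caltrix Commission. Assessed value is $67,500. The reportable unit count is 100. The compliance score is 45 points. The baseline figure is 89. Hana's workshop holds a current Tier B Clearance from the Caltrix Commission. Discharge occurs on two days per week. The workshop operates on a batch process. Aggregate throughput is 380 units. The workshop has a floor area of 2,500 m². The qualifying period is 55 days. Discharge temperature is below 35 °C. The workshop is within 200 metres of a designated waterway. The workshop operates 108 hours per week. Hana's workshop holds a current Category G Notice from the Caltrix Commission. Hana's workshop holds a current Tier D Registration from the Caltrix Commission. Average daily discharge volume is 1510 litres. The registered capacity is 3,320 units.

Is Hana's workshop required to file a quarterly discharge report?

Exception (a) is satisfied on its face — discharge is routed to a licensed treatment works; a current Standing Approval is held; average daily discharge volume is 1510 litres, below the 1540 litres limit. However, paragraphs (f)–(l) must be considered: (f) applies — a current Class C Registration is held. (g) is triggered (a current Category G Notice is held), but yields to (h): (h) operates against (g): aggregate throughput is 380 units, under the 400 units limit. (i) would limit (h) — the compliance score is 45 points, meeting the 37 points threshold — but (j) sets (i) aside: (j) operates against (i): the workshop is within 200 m of a designated waterway. (k) would limit (j) — a current Tier D Registration is held — but (l) sets (k) aside: (l) applies — the registered capacity is 3,320 units, below the 3,840 units limit. Exception (a) does not apply.
Exception (b) fails — the wastewater includes a non-Schedule-A substance.
Exception (c) requires that the facility's operating hours per week are below 96; but the facility's operating hours per week are 108, not below 96, so (c) is unavailable.
Exception (d) is satisfied on its face — the facility's floor area is 2,500 m², under the 2,600 m² limit; discharge occurs on no more than two days per week. However, paragraph (p) must be considered: (p) operates against (d): the baseline figure is 89, under the 111 limit. Exception (d) does not apply.
Exception (e) requires that the reportable unit count is under 93; but the reportable unit count is 100, not under 93, so (e) is unavailable.
No exception applies. The general rule governs.

Yes — Hana's workshop must file a quarterly discharge report.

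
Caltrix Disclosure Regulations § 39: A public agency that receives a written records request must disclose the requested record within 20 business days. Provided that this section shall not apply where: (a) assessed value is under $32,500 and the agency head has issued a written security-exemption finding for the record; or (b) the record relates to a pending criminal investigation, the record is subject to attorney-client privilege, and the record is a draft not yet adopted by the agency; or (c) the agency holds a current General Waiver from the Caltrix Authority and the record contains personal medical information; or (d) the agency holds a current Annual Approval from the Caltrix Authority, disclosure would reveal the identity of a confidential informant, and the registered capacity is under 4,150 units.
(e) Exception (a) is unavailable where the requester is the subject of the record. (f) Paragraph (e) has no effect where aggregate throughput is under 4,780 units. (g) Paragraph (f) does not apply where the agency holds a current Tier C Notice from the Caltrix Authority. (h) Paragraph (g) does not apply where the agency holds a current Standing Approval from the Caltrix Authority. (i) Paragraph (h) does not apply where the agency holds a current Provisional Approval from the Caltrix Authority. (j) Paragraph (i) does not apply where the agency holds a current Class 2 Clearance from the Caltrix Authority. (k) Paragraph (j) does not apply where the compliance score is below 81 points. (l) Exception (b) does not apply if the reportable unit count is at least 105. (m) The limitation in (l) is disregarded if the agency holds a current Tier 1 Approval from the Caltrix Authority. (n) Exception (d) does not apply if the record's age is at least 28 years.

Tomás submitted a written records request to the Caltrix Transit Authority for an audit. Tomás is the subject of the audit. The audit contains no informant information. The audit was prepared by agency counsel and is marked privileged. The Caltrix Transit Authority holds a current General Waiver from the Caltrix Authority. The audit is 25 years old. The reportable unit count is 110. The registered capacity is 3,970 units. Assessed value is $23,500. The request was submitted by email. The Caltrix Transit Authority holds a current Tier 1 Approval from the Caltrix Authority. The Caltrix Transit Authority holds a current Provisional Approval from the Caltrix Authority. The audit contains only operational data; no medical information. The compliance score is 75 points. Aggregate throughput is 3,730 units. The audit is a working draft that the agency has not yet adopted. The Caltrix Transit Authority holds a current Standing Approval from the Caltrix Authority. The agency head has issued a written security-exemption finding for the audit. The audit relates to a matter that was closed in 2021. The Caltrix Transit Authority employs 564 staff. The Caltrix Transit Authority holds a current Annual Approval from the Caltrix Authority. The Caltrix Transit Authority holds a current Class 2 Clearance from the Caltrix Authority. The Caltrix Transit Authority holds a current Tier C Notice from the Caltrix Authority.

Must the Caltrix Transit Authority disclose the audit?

Exception (a): assessed value is $23,500, under the $32,500 limit; a written security-exemption finding has been issued — every condition holds. But: (e) is triggered — Tomás is the subject of the audit. (f) is triggered (aggregate throughput is 3,730 units, under the 4,780 units limit), but is displaced by (g): (g) operates against (f): a current Tier C Notice is held. (h) would limit (g) — a current Standing Approval is held — but (i) sets (h) aside: (i) operates against (h): a current Provisional Approval is held. (j) would limit (i) — a current Class 2 Clearance is held — but (k) sets (j) aside: (k) is triggered — the compliance score is 75 points, below the 81 points limit. Exception (a) does not apply.
Exception (b) fails — the audit relates to a closed matter.
Exception (c) fails — the audit contains only operational data.
Exception (d) fails — the audit contains no informant information.
No exception applies. The general rule governs.

Yes — the Caltrix Transit Authority must disclose the audit.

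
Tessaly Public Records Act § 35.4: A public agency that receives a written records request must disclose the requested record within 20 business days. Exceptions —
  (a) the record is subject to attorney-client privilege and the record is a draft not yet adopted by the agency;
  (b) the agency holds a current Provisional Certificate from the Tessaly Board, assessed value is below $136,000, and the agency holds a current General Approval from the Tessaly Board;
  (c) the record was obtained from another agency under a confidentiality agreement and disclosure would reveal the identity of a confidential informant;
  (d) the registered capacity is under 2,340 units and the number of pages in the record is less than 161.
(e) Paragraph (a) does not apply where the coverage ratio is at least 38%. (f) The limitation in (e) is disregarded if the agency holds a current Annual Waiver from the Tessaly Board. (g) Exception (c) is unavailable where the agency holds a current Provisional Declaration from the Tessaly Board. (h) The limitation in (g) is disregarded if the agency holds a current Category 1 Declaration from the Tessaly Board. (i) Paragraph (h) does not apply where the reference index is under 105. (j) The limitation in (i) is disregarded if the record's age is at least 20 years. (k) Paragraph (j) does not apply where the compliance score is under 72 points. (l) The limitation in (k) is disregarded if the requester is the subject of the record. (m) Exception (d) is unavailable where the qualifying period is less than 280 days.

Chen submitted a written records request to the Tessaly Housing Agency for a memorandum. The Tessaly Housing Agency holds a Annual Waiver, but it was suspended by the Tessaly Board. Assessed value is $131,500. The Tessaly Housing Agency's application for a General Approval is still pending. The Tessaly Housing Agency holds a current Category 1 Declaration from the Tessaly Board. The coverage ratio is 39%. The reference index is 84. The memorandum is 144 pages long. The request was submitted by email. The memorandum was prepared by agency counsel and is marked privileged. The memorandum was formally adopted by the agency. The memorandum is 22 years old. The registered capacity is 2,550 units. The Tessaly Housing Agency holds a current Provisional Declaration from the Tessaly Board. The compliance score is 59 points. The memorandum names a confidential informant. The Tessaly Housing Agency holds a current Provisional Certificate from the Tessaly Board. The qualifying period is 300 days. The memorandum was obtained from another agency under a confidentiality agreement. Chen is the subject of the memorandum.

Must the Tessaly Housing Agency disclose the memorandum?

Exception (a) fails — the memorandum has been formally adopted.
Exception (b) does not apply: no current General Approval is held.
All of (c)'s requirements are met (the memorandum was obtained under a confidentiality agreement; the memorandum names a confidential informant). Considering the limiting provisions: (g) would limit (c) — a current Provisional Declaration is held — but (h) sets (g) aside: (h) operates — a current Category 1 Declaration is held. (i) would limit (h) — the reference index is 84, under the 105 limit — but (j) sets (i) aside: (j) operates against (i): the record's age is 22 years, meeting the 20 years threshold. (k) is triggered (the compliance score is 59 points, under the 72 points limit), but is overridden by (l): (l) operates against (k): Chen is the subject of the memorandum. Exception (c) stands.
Exception (d) does not apply: the registered capacity is 2,550 units, not under 2,340 units.

No — exception (c) applies; the Tessaly Housing Agency is not required to disclose the memorandum.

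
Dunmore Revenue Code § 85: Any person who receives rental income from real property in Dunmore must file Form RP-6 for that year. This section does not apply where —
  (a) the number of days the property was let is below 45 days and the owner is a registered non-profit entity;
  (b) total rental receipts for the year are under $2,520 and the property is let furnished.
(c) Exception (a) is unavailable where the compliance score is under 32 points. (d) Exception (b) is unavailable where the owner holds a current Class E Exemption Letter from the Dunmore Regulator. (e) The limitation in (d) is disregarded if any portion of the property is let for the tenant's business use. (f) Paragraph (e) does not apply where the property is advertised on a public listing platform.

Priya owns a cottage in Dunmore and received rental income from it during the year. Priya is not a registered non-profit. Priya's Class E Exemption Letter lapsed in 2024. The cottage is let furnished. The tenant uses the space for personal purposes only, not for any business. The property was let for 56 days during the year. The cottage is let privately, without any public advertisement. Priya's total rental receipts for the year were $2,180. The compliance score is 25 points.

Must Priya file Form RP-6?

Exception (a) fails — the number of days the property was let is 56 days, not below 45 days.
Exception (b)'s conditions are all satisfied: total rental receipts for the year are $2,180, under the $2,520 limit; the property is let furnished. Under paragraphs (d)–(f): (d) is inapplicable — there is no Class E Exemption Letter in force. (b) remains available.

No — exception (b) applies; Priya is not required to file Form RP-6.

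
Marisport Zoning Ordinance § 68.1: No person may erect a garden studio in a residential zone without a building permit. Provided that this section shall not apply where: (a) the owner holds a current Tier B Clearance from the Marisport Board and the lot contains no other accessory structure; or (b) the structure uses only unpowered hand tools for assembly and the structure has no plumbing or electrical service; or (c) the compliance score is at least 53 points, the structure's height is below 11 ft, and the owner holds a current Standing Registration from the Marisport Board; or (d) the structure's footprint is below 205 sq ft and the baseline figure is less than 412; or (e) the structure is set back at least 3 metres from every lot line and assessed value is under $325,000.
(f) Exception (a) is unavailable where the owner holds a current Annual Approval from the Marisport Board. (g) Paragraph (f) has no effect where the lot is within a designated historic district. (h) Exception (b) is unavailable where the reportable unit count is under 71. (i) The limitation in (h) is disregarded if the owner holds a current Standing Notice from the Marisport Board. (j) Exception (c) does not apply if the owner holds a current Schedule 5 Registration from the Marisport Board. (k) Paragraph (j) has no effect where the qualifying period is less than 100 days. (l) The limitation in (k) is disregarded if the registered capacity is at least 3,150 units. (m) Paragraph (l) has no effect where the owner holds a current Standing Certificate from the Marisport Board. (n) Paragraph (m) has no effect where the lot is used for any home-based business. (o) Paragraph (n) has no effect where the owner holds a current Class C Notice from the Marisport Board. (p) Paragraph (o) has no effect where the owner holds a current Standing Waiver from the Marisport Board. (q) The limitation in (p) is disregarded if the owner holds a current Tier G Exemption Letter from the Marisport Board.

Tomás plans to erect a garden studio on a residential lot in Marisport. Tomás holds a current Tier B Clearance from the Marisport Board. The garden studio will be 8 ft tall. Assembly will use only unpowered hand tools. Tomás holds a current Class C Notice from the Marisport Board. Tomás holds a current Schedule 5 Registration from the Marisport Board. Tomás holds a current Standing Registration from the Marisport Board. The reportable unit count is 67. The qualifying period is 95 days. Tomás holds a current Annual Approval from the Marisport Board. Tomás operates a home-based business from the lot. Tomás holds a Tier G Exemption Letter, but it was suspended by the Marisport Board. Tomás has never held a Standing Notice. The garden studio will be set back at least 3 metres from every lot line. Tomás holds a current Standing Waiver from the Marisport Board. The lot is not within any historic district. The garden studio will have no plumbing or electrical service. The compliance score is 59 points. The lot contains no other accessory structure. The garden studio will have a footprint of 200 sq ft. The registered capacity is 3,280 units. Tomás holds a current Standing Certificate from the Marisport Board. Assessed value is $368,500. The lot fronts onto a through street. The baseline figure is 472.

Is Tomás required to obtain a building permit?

Exception (a)'s conditions are all satisfied: a current Tier B Clearance is held; the lot has no other accessory structure. Turning to paragraphs (f)–(g): (f) operates against (a): a current Annual Approval is held. (g) does not operate here (the lot is not in a historic district), so (f) stands. (a) is therefore removed.
Exception (b)'s conditions are all satisfied: assembly uses only hand tools; there is no plumbing or electrical service. However, paragraphs (h)–(i) must be considered: (h) is engaged — the reportable unit count is 67, under the 71 limit. (i), which would lift (h), does not operate here — there is no Standing Notice in force. So (b) is unavailable.
Exception (c): the compliance score is 59 points, meeting the 53 points threshold; the structure's height is 8 ft, below the 11 ft limit; a current Standing Registration is held — every condition holds. Turning to paragraphs (j)–(q): (j) is triggered — a current Schedule 5 Registration is held. (k) would limit (j) — the qualifying period is 95 days, less than the 100 days limit — but (l) sets (k) aside: (l) is engaged — the registered capacity is 3,280 units, meeting the 3,150 units threshold. (m) applies (a current Standing Certificate is held), but is set aside by (n): (n) operates against (m): a home-based business operates on the lot. (o) applies (a current Class C Notice is held), but is displaced by (p): (p) operates against (o): a current Standing Waiver is held. (q), which would lift (p), is not triggered — the Tier G Exemption Letter is not current. (c) is therefore removed.
Exception (d) does not apply: the baseline figure is 472, not less than 412.
Exception (e) requires that assessed value is under $325,000; but assessed value is $368,500, not under $325,000, so (e) is unavailable.
No exception displaces § 68.1.

Yes — Tomás must obtain a building permit.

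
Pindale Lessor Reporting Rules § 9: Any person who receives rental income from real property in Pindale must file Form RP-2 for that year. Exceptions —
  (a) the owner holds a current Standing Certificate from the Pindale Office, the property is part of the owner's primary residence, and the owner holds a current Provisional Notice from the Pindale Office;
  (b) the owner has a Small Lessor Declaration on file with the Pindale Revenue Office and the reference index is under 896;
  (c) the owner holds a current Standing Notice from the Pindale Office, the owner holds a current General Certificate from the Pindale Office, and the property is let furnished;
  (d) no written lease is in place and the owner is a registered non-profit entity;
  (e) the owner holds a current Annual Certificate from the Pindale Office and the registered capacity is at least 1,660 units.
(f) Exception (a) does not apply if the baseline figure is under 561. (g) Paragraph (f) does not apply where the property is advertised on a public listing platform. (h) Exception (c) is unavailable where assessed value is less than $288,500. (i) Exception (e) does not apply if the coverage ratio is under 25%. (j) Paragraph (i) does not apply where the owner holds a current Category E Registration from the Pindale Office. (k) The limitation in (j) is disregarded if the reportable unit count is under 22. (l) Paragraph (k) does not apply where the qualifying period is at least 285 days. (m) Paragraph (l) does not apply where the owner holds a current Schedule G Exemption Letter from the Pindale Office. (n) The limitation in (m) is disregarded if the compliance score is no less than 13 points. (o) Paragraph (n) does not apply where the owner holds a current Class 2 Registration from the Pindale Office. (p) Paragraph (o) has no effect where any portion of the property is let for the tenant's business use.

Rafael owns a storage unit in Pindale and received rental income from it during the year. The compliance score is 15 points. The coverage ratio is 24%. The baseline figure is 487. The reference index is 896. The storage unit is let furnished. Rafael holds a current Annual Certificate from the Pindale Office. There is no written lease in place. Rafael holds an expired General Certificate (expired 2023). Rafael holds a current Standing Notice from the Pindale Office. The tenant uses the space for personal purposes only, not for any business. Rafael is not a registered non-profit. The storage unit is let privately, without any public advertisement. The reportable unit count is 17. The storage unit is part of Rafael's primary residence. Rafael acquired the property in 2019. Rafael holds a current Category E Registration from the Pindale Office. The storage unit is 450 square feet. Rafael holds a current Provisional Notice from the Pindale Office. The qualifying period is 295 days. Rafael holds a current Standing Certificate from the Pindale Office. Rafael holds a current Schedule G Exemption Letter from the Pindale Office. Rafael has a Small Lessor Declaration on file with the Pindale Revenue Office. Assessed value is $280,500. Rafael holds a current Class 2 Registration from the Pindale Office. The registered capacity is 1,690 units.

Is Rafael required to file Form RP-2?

Exception (a): a current Standing Certificate is held; the storage unit is part of the primary residence; a current Provisional Notice is held — every condition holds. But applying paragraphs (f)–(g): (f) operates against (a): the baseline figure is 487, under the 561 limit. (g) is inapplicable (the property is let privately without advertisement), so (f) stands. So (a) is unavailable.
Exception (b) fails — the reference index is 896, not under 896.
Exception (c) does not apply: no current General Certificate is held.
Exception (d) requires that the owner is a registered non-profit entity; but Rafael is not a registered non-profit, so (d) is unavailable.
Exception (e): a current Annual Certificate is held; the registered capacity is 1,690 units, meeting the 1,660 units threshold — every condition holds. But applying paragraphs (i)–(p): (i) operates against (e): the coverage ratio is 24%, under the 25% limit. (j) operates (a current Category E Registration is held), but is itself disapplied by (k): (k) operates against (j): the reportable unit count is 17, under the 22 limit. (l) applies (the qualifying period is 295 days, meeting the 285 days threshold), but is displaced by (m): (m) operates against (l): a current Schedule G Exemption Letter is held. (n) is engaged (the compliance score is 15 points, meeting the 13 points threshold), but yields to (o): (o) is triggered — a current Class 2 Registration is held. (p), which would lift (o), is not engaged — the space is used for personal purposes only. Exception (e) does not apply.
None of the exceptions is available; § 9 applies in full.

Yes — Rafael must file Form RP-2.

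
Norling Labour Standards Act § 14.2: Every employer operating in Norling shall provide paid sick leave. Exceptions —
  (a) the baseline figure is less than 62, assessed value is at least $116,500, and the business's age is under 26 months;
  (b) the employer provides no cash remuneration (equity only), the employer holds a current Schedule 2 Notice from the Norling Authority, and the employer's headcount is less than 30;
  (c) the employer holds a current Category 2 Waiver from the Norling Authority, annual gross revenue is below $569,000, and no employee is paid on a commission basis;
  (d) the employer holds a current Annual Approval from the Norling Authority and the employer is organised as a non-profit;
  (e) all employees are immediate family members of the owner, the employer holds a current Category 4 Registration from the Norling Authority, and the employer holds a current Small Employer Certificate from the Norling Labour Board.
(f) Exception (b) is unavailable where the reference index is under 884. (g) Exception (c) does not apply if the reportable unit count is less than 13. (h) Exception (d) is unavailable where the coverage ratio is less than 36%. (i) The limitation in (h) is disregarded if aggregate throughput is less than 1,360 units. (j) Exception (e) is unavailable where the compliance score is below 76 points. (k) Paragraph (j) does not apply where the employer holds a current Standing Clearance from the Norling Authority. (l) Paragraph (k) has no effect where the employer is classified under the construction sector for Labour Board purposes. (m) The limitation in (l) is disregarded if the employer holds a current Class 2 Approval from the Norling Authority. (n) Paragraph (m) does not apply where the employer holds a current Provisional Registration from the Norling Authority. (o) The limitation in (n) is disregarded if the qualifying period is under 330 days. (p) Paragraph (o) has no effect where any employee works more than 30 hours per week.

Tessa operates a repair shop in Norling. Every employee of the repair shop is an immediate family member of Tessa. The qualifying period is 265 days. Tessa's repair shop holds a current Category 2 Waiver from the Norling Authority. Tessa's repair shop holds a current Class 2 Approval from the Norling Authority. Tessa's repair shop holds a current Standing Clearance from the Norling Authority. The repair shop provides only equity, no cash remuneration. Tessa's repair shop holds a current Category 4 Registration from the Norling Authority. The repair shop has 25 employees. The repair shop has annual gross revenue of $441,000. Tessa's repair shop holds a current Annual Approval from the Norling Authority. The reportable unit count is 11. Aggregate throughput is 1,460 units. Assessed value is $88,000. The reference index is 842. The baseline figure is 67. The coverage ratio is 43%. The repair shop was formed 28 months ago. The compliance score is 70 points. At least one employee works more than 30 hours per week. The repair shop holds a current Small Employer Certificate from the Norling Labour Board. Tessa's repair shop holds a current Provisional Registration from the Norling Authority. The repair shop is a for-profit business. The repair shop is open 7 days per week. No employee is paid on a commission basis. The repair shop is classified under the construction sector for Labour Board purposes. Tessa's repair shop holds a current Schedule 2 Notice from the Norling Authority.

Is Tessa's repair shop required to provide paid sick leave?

Yes — Tessa's repair shop must provide paid sick leave.

Exception (a) does not apply: the baseline figure is 67, not less than 62.
All of (b)'s requirements are met (remuneration is equity-only; a current Schedule 2 Notice is held; the employer's headcount is 25, less than the 30 limit). However, paragraph (f) must be considered: (f) is triggered — the reference index is 842, under the 884 limit. So (b) is unavailable.
Exception (c)'s conditions are all satisfied: a current Category 2 Waiver is held; annual gross revenue is $441,000, below the $569,000 limit; no employee is paid on commission. But applying paragraph (g): (g) applies — the reportable unit count is 11, less than the 13 limit. So (c) is unavailable.
Exception (d) requires that the employer is organised as a non-profit; but the employer is for-profit, so (d) is unavailable.
Exception (e) is satisfied on its face — every employee is an immediate family member; a current Category 4 Registration is held; a current Small Employer Certificate is held. But: (j) operates against (e): the compliance score is 70 points, below the 76 points limit. (k) would limit (j) — a current Standing Clearance is held — but (l) sets (k) aside: (l) operates against (k): the repair shop is classified under the construction sector. (m) would limit (l) — a current Class 2 Approval is held — but (n) sets (m) aside: (n) is triggered — a current Provisional Registration is held. (o) would limit (n) — the qualifying period is 265 days, under the 330 days limit — but (p) sets (o) aside: (p) operates against (o): at least one employee exceeds 30 hours/week. So (e) is unavailable.
No exception applies. The general rule governs.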